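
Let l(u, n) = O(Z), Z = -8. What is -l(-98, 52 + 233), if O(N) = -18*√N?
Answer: 36*I*√2 ≈ 50.912*I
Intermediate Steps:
l(u, n) = -36*I*√2
-l(-98, 52 + 233) = -(-36)*I*√2 = 36*I*√2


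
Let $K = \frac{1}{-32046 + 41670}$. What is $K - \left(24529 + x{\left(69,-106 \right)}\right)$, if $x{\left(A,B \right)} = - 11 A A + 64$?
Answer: $\frac{267335473}{9624} \approx 27778.0$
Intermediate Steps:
$x{\left(A,B \right)} = 64 - 11 A^{2}$ ($x{\left(A,B \right)} = - 11 A^{2} + 64 = 64 - 11 A^{2}$)
$K = \frac{1}{9624} \approx 0.00010391$
$K - \left(24529 + x{\left(69,-106 \right)}\right) = \frac{1}{9624} - \left(24529 + \left(64 - 11 \cdot 69^{2}\right)\right) = \frac{1}{9624} - \left(24529 + \left(64 - 52371\right)\right) = \frac{1}{9624} - \left(24529 - 52307\right) = \frac{1}{9624} - -27778 = \frac{1}{9624} + 27778 = \frac{267335473}{9624}$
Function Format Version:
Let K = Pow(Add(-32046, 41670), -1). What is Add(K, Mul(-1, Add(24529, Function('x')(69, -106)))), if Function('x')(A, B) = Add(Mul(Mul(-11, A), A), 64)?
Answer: Rational(267335473, 9624) ≈ 27778.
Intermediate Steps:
Function('x')(A, B) = Add(64, Mul(-11, Pow(A, 2))) (Function('x')(A, B) = Add(Mul(-11, Pow(A, 2)), 64) = Add(64, Mul(-11, Pow(A, 2))))
K = Rational(1, 9624) (K = Pow(9624, -1) = Rational(1, 9624) ≈ 0.00010391)
Add(K, Mul(-1, Add(24529, Function('x')(69, -106)))) = Add(Rational(1, 9624), Mul(-1, Add(24529, Add(64, Mul(-11, Pow(69, 2)))))) = Add(Rational(1, 9624), Mul(-1, Add(24529, Add(64, Mul(-11, 4761))))) = Add(Rational(1, 9624), Mul(-1, Add(24529, Add(64, -52371)))) = Add(Rational(1, 9624), Mul(-1, Add(24529, -52307))) = Add(Rational(1, 9624), Mul(-1, -27778)) = Add(Rational(1, 9624), 27778) = Rational(267335473, 9624)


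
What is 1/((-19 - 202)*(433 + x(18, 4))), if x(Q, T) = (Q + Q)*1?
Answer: -1/103649 ≈ -9.6479e-6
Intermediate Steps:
x(Q, T) = 2*Q (x(Q, T) = (2*Q)*1 = 2*Q)
1/((-19 - 202)*(433 + x(18, 4))) = 1/((-19 - 202)*(433 + 2*18)) = 1/(-221*(433 + 36)) = 1/(-221*469) = 1/(-103649) = -1/103649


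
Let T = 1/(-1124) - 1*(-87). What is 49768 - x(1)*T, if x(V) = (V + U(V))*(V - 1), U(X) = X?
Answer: 49768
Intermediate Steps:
x(V) = 2*V*(-1 + V) (x(V) = (V + V)*(V - 1) = (2*V)*(-1 + V) = 2*V*(-1 + V))
T = 97787/1124 (T = -1/1124 + 87 = 97787/1124 ≈ 86.999)
49768 - x(1)*T = 49768 - 2*1*(-1 + 1)*97787/1124 = 49768 - 2*1*0*97787/1124 = 49768 - 0*97787/1124 = 49768 - 1*0 = 49768 + 0 = 49768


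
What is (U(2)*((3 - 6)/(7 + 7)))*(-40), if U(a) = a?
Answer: 120/7 ≈ 17.143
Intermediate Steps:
(U(2)*((3 - 6)/(7 + 7)))*(-40) = (2*((3 - 6)/(7 + 7)))*(-40) = (2*(-3/14))*(-40) = -3/7*(-40) = 120/7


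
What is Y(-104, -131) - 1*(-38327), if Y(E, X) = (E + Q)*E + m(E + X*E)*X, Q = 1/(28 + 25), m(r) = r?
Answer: -91264885/53 ≈ -1.7220e+6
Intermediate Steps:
Q = 1/53 ≈ 0.018868
Y(E, X) = E*(1/53 + E) + X*(E + E*X) (Y(E, X) = (E + 1/53)*E + (E + X*E)*X = (1/53 + E)*E + (E + E*X)*X = E*(1/53 + E) + X*(E + E*X))
Y(-104, -131) - 1*(-38327) = -104*(1/53 - 104 - 131*(1 - 131)) - 1*(-38327) = -104*(1/53 - 104 - 131*(-130)) + 38327 = -104*(1/53 - 104 + 17030) + 38327 = -104*897079/53 + 38327 = -93296216/53 + 38327 = -91264885/53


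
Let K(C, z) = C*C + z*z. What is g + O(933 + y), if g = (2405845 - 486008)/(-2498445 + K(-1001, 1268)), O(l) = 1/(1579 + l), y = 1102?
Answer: 3469201149/201263660 ≈ 17.237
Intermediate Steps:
K(C, z) = C**2 + z**2
g = 1919837/111380 (g = (2405845 - 486008)/(-2498445 + ((-1001)**2 + 1268**2)) = 1919837/(-2498445 + (1002001 + 1607824)) = 1919837/(-2498445 + 2609825) = 1919837/111380 ≈ 17.237)
g + O(933 + y) = 1919837/111380 + 1/(1579 + (933 + 1102)) = 1919837/111380 + 1/(1579 + 2035) = 1919837/111380 + 1/3614 = 3469201149/201263660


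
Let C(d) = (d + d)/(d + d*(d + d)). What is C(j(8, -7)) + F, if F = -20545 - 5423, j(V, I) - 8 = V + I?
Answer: -493390/19 ≈ -25968.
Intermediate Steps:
j(V, I) = 8 + I + V (j(V, I) = 8 + (V + I) = 8 + (I + V) = 8 + I + V)
C(d) = 2*d/(d + 2*d²) (C(d) = (2*d)/(d + d*(2*d)) = (2*d)/(d + 2*d²) = 2*d/(d + 2*d²))
F = -25968
C(j(8, -7)) + F = 2/(1 + 2*(8 - 7 + 8)) - 25968 = 2/(1 + 2*9) - 25968 = 2/(1 + 18) - 25968 = 2/19 - 25968 = -493390/19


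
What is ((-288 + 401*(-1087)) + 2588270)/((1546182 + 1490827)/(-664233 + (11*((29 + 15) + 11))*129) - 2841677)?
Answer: -252306452772/333151998857 ≈ -0.75733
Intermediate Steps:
((-288 + 401*(-1087)) + 2588270)/((1546182 + 1490827)/(-664233 + (11*((29 + 15) + 11))*129) - 2841677) = ((-288 - 435887) + 2588270)/(3037009/(-664233 + (11*(44 + 11))*129) - 2841677) = (-436175 + 2588270)/(3037009/(-664233 + (11*55)*129) - 2841677) = 2152095/(3037009/(-664233 + 605*129) - 2841677) = 2152095/(3037009/(-664233 + 78045) - 2841677) = 2152095/(3037009/(-586188) - 2841677) = 2152095/(3037009*(-1/586188) - 2841677) = 2152095/(-3037009/586188 - 2841677) = 2152095/(-1665759994285/586188) = 2152095*(-586188/1665759994285) = -252306452772/333151998857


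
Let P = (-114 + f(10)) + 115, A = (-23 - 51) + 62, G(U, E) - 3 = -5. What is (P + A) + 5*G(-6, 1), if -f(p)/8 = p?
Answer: -101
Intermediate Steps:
G(U, E) = -2 (G(U, E) = 3 - 5 = -2)
f(p) = -8*p
A = -12 (A = -74 + 62 = -12)
P = -79 (P = (-114 - 8*10) + 115 = (-114 - 80) + 115 = -194 + 115 = -79)
(P + A) + 5*G(-6, 1) = (-79 - 12) + 5*(-2) = -91 - 10 = -101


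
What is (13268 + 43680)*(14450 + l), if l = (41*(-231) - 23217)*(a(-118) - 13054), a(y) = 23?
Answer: 24258240813544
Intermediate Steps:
l = 425957328 (l = (41*(-231) - 23217)*(23 - 13054) = (-9471 - 23217)*(-13031) = -32688*(-13031) = 425957328)
(13268 + 43680)*(14450 + l) = (13268 + 43680)*(14450 + 425957328) = 56948*425971778 = 24258240813544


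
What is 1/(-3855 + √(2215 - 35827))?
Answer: -1285/4964879 - 2*I*√8403/14894637 ≈ -0.00025882 - 1.2309e-5*I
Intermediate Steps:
1/(-3855 + √(2215 - 35827)) = 1/(-3855 + √(-33612)) = 1/(-3855 + 2*I*√8403)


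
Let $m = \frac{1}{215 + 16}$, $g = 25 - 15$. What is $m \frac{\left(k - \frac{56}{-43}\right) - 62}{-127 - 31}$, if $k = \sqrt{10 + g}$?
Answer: $\frac{435}{261569} - \frac{\sqrt{5}}{18249} \approx 0.0015405$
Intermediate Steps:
$g = 10$ ($g = 25 - 15 = 10$)
$m = \frac{1}{231} \approx 0.004329$
$k = 2 \sqrt{5}$ ($k = \sqrt{10 + 10} = \sqrt{20} = 2 \sqrt{5} \approx 4.4721$)
$m \frac{\left(k - \frac{56}{-43}\right) - 62}{-127 - 31} = \frac{\left(\left(2 \sqrt{5} - \frac{56}{-43}\right) - 62\right) \frac{1}{-127 - 31}}{231} = \frac{\left(\left(2 \sqrt{5} - - \frac{56}{43}\right) - 62\right) \frac{1}{-158}}{231} = \frac{\left(\left(2 \sqrt{5} + \frac{56}{43}\right) - 62\right) \left(- \frac{1}{158}\right)}{231} = \frac{\left(\left(\frac{56}{43} + 2 \sqrt{5}\right) - 62\right) \left(- \frac{1}{158}\right)}{231} = \frac{\left(- \frac{2610}{43} + 2 \sqrt{5}\right) \left(- \frac{1}{158}\right)}{231} = \frac{\frac{1305}{3397} - \frac{\sqrt{5}}{79}}{231} = \frac{435}{261569} - \frac{\sqrt{5}}{18249}$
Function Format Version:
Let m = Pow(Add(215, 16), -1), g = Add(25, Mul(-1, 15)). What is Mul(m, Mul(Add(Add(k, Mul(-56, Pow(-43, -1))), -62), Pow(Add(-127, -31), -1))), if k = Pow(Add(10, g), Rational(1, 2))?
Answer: Add(Rational(435, 261569), Mul(Rational(-1, 18249), Pow(5, Rational(1, 2)))) ≈ 0.0015405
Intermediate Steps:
g = 10 (g = Add(25, -15) = 10)
m = Rational(1, 231) (m = Pow(231, -1) = Rational(1, 231) ≈ 0.0043290)
k = Mul(2, Pow(5, Rational(1, 2))) (k = Pow(Add(10, 10), Rational(1, 2)) = Pow(20, Rational(1, 2)) = Mul(2, Pow(5, Rational(1, 2))) ≈ 4.4721)
Mul(m, Mul(Add(Add(k, Mul(-56, Pow(-43, -1))), -62), Pow(Add(-127, -31), -1))) = Mul(Rational(1, 231), Mul(Add(Add(Mul(2, Pow(5, Rational(1, 2))), Mul(-56, Pow(-43, -1))), -62), Pow(Add(-127, -31), -1))) = Mul(Rational(1, 231), Mul(Add(Add(Mul(2, Pow(5, Rational(1, 2))), Mul(-56, Rational(-1, 43))), -62), Pow(-158, -1))) = Mul(Rational(1, 231), Mul(Add(Add(Mul(2, Pow(5, Rational(1, 2))), Rational(56, 43)), -62), Rational(-1, 158))) = Mul(Rational(1, 231), Mul(Add(Add(Rational(56, 43), Mul(2, Pow(5, Rational(1, 2)))), -62), Rational(-1, 158))) = Mul(Rational(1, 231), Mul(Add(Rational(-2610, 43), Mul(2, Pow(5, Rational(1, 2)))), Rational(-1, 158))) = Mul(Rational(1, 231), Add(Rational(1305, 3397), Mul(Rational(-1, 79), Pow(5, Rational(1, 2))))) = Add(Rational(435, 261569), Mul(Rational(-1, 18249), Pow(5, Rational(1, 2))))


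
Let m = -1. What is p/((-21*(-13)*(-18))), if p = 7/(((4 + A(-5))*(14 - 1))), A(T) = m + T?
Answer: 1/18252 ≈ 5.4789e-5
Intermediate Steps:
A(T) = -1 + T
p = -7/26 (p = 7/(((4 + (-1 - 5))*(14 - 1))) = 7/(((4 - 6)*13)) = 7/((-2*13)) = 7/(-26) = 7*(-1/26) = -7/26 ≈ -0.26923)
p/((-21*(-13)*(-18))) = -7/26/(-21*(-13)*(-18)) = -7/26/(273*(-18)) = -7/26/(-4914) = -1/4914*(-7/26) = 1/18252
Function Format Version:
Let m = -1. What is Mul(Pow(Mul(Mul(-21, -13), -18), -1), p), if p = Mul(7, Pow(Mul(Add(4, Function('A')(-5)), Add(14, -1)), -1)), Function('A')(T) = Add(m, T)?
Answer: Rational(1, 18252) ≈ 5.4789e-5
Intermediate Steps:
Function('A')(T) = Add(-1, T)
p = Rational(-7, 26) (p = Mul(7, Pow(Mul(Add(4, Add(-1, -5)), Add(14, -1)), -1)) = Mul(7, Pow(Mul(Add(4, -6), 13), -1)) = Mul(7, Pow(Mul(-2, 13), -1)) = Mul(7, Pow(-26, -1)) = Mul(7, Rational(-1, 26)) = Rational(-7, 26) ≈ -0.26923)
Mul(Pow(Mul(Mul(-21, -13), -18), -1), p) = Mul(Pow(Mul(Mul(-21, -13), -18), -1), Rational(-7, 26)) = Mul(Pow(Mul(273, -18), -1), Rational(-7, 26)) = Mul(Pow(-4914, -1), Rational(-7, 26)) = Mul(Rational(-1, 4914), Rational(-7, 26)) = Rational(1, 18252)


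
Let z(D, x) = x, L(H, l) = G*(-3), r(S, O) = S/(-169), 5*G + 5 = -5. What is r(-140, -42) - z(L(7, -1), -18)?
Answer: 3182/169 ≈ 18.828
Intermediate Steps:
G = -2 (G = -1 + (⅕)*(-5) = -1 - 1 = -2)
r(S, O) = -S/169 (r(S, O) = S*(-1/169) = -S/169)
L(H, l) = 6 (L(H, l) = -2*(-3) = 6)
r(-140, -42) - z(L(7, -1), -18) = -1/169*(-140) - 1*(-18) = 140/169 + 18 = 3182/169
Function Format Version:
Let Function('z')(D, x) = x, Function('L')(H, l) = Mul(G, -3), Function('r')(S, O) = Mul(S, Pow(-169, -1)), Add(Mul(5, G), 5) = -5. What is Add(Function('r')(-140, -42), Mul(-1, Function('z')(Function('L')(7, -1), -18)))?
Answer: Rational(3182, 169) ≈ 18.828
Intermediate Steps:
G = -2 (G = Add(-1, Mul(Rational(1, 5), -5)) = Add(-1, -1) = -2)
Function('r')(S, O) = Mul(Rational(-1, 169), S) (Function('r')(S, O) = Mul(S, Rational(-1, 169)) = Mul(Rational(-1, 169), S))
Function('L')(H, l) = 6 (Function('L')(H, l) = Mul(-2, -3) = 6)
Add(Function('r')(-140, -42), Mul(-1, Function('z')(Function('L')(7, -1), -18))) = Add(Mul(Rational(-1, 169), -140), Mul(-1, -18)) = Add(Rational(140, 169), 18) = Rational(3182, 169)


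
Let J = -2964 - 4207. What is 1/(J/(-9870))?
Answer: 9870/7171 ≈ 1.3764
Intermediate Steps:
J = -7171
1/(J/(-9870)) = 1/(-7171/(-9870)) = 1/(-7171*(-1/9870)) = 1/(7171/9870) = 9870/7171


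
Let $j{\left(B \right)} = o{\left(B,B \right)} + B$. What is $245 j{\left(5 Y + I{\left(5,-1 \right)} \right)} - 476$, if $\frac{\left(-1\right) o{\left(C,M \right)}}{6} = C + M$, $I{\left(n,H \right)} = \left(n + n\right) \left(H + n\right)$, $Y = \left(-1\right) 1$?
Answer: $-94801$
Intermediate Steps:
$Y = -1$
$I{\left(n,H \right)} = 2 n \left(H + n\right)$
$o{\left(C,M \right)} = - 6 C - 6 M$ ($o{\left(C,M \right)} = - 6 \left(C + M\right) = - 6 C - 6 M$)
$j{\left(B \right)} = - 11 B$ ($j{\left(B \right)} = \left(- 6 B - 6 B\right) + B = - 12 B + B = - 11 B$)
$245 j{\left(5 Y + I{\left(5,-1 \right)} \right)} - 476 = 245 \left(- 11 \left(5 \left(-1\right) + 2 \cdot 5 \left(-1 + 5\right)\right)\right) - 476 = 245 \left(- 11 \left(-5 + 2 \cdot 5 \cdot 4\right)\right) - 476 = 245 \left(- 11 \left(-5 + 40\right)\right) - 476 = 245 \left(\left(-11\right) 35\right) - 476 = 245 \left(-385\right) - 476 = -94325 - 476 = -94801$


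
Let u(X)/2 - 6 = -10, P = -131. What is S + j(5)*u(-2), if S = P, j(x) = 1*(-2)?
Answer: -115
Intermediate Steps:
j(x) = -2
u(X) = -8 (u(X) = 12 + 2*(-10) = 12 - 20 = -8)
S = -131
S + j(5)*u(-2) = -131 - 2*(-8) = -131 + 16 = -115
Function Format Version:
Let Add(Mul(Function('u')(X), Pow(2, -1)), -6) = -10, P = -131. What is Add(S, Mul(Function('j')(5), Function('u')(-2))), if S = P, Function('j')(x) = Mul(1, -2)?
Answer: -115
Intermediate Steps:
Function('j')(x) = -2
Function('u')(X) = -8 (Function('u')(X) = Add(12, Mul(2, -10)) = Add(12, -20) = -8)
S = -131
Add(S, Mul(Function('j')(5), Function('u')(-2))) = Add(-131, Mul(-2, -8)) = Add(-131, 16) = -115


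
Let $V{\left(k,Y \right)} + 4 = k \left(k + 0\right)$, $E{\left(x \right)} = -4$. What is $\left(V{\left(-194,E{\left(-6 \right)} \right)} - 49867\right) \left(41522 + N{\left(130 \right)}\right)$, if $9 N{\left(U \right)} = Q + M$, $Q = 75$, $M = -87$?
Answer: $- \frac{1524016070}{3} \approx -5.0801 \cdot 10^{8}$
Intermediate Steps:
$V{\left(k,Y \right)} = -4 + k^{2}$ ($V{\left(k,Y \right)} = -4 + k \left(k + 0\right) = -4 + k k = -4 + k^{2}$)
$N{\left(U \right)} = - \frac{4}{3}$ ($N{\left(U \right)} = \frac{75 - 87}{9} = \frac{1}{9} \left(-12\right) = - \frac{4}{3}$)
$\left(V{\left(-194,E{\left(-6 \right)} \right)} - 49867\right) \left(41522 + N{\left(130 \right)}\right) = \left(\left(-4 + \left(-194\right)^{2}\right) - 49867\right) \left(41522 - \frac{4}{3}\right) = \left(\left(-4 + 37636\right) - 49867\right) \frac{124562}{3} = \left(37632 - 49867\right) \frac{124562}{3} = \left(-12235\right) \frac{124562}{3} = - \frac{1524016070}{3}$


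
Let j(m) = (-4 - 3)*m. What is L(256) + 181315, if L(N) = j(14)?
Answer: 181217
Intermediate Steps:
j(m) = -7*m
L(N) = -98 (L(N) = -7*14 = -98)
L(256) + 181315 = -98 + 181315 = 181217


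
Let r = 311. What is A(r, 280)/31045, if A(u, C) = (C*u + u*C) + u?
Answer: 174471/31045 ≈ 5.6199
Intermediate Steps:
A(u, C) = u + 2*C*u (A(u, C) = (C*u + C*u) + u = 2*C*u + u = u + 2*C*u)
A(r, 280)/31045 = (311*(1 + 2*280))/31045 = (311*(1 + 560))*(1/31045) = (311*561)*(1/31045) = 174471*(1/31045) = 174471/31045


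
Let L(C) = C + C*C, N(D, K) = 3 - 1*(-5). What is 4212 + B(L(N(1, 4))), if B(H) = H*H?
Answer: 9396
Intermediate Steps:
N(D, K) = 8 (N(D, K) = 3 + 5 = 8)
L(C) = C + C²
B(H) = H²
4212 + B(L(N(1, 4))) = 4212 + (8*(1 + 8))² = 4212 + (8*9)² = 4212 + 72² = 4212 + 5184 = 9396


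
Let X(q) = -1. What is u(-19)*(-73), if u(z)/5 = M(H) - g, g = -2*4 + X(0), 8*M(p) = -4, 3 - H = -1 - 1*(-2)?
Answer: -6205/2 ≈ -3102.5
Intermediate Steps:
H = 2 (H = 3 - (-1 - 1*(-2)) = 3 - (-1 + 2) = 3 - 1*1 = 3 - 1 = 2)
M(p) = -½ (M(p) = (⅛)*(-4) = -½)
g = -9 (g = -2*4 - 1 = -8 - 1 = -9)
u(z) = 85/2 (u(z) = 5*(-½ - 1*(-9)) = 5*(-½ + 9) = 5*(17/2) = 85/2)
u(-19)*(-73) = (85/2)*(-73) = -6205/2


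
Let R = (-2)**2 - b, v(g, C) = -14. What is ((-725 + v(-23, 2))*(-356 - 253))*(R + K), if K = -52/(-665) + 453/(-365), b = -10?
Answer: 40065918861/6935 ≈ 5.7774e+6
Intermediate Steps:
K = -56453/48545 (K = -52*(-1/665) + 453*(-1/365) = 52/665 - 453/365 = -56453/48545 ≈ -1.1629)
R = 14 (R = (-2)**2 - 1*(-10) = 4 + 10 = 14)
((-725 + v(-23, 2))*(-356 - 253))*(R + K) = ((-725 - 14)*(-356 - 253))*(14 - 56453/48545) = -739*(-609)*(623177/48545) = 450051*(623177/48545) = 40065918861/6935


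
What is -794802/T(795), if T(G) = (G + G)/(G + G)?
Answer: -794802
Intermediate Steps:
T(G) = 1 (T(G) = (2*G)/((2*G)) = (2*G)*(1/(2*G)) = 1)
-794802/T(795) = -794802/1 = -794802*1 = -794802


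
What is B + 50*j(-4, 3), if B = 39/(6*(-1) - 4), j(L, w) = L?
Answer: -2039/10 ≈ -203.90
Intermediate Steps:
B = -39/10 (B = 39/(-6 - 4) = 39/(-10) = 39*(-⅒) = -39/10 ≈ -3.9000)
B + 50*j(-4, 3) = -39/10 + 50*(-4) = -39/10 - 200 = -2039/10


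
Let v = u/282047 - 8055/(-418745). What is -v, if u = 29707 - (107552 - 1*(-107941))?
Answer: 15105013997/23621154203 ≈ 0.63947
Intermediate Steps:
u = -185786 (u = 29707 - (107552 + 107941) = 29707 - 1*215493 = 29707 - 215493 = -185786)
v = -15105013997/23621154203 (v = -185786/282047 - 8055/(-418745) = -185786*1/282047 - 8055*(-1/418745) = -185786/282047 + 1611/83749 = -15105013997/23621154203 ≈ -0.63947)
-v = -1*(-15105013997/23621154203) = 15105013997/23621154203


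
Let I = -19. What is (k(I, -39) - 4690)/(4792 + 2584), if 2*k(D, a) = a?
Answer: -9419/14752 ≈ -0.63849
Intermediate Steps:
k(D, a) = a/2
(k(I, -39) - 4690)/(4792 + 2584) = ((1/2)*(-39) - 4690)/(4792 + 2584) = (-39/2 - 4690)/7376 = -9419/2*1/7376 = -9419/14752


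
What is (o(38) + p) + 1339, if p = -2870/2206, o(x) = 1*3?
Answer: 1478791/1103 ≈ 1340.7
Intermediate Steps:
o(x) = 3
p = -1435/1103 (p = -2870*1/2206 = -1435/1103 ≈ -1.3010)
(o(38) + p) + 1339 = (3 - 1435/1103) + 1339 = 1874/1103 + 1339 = 1478791/1103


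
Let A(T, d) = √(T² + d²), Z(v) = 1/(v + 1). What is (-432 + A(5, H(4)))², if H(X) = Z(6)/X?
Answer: (12096 - √19601)²/784 ≈ 1.8233e+5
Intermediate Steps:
Z(v) = 1/(1 + v)
H(X) = 1/(7*X) (H(X) = 1/((1 + 6)*X) = 1/(7*X))
(-432 + A(5, H(4)))² = (-432 + √(5² + ((⅐)/4)²))² = (-432 + √(25 + ((⅐)*(¼))²))² = (-432 + √(25 + (1/28)²))² = (-432 + √(25 + 1/784))² = (-432 + √(19601/784))² = (-432 + √19601/28)²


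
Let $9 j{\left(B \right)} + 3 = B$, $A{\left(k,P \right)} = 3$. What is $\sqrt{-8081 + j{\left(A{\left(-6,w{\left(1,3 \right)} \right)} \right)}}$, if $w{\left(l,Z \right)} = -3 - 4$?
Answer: $i \sqrt{8081} \approx 89.894 i$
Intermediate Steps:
$w{\left(l,Z \right)} = -7$
$j{\left(B \right)} = - \frac{1}{3} + \frac{B}{9}$
$\sqrt{-8081 + j{\left(A{\left(-6,w{\left(1,3 \right)} \right)} \right)}} = \sqrt{-8081 + \left(- \frac{1}{3} + \frac{1}{9} \cdot 3\right)} = \sqrt{-8081 + \left(- \frac{1}{3} + \frac{1}{3}\right)} = \sqrt{-8081 + 0} = \sqrt{-8081} = i \sqrt{8081}$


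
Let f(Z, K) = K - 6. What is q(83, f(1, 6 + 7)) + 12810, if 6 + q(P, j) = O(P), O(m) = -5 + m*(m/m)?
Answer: 12882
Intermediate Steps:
O(m) = -5 + m (O(m) = -5 + m*1 = -5 + m)
f(Z, K) = -6 + K
q(P, j) = -11 + P (q(P, j) = -6 + (-5 + P) = -11 + P)
q(83, f(1, 6 + 7)) + 12810 = (-11 + 83) + 12810 = 72 + 12810 = 12882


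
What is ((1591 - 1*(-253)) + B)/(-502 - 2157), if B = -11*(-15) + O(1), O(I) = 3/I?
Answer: -2012/2659 ≈ -0.75668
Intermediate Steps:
B = 168 (B = -11*(-15) + 3/1 = 165 + 3*1 = 165 + 3 = 168)
((1591 - 1*(-253)) + B)/(-502 - 2157) = ((1591 - 1*(-253)) + 168)/(-502 - 2157) = ((1591 + 253) + 168)/(-2659) = (1844 + 168)*(-1/2659) = 2012*(-1/2659) = -2012/2659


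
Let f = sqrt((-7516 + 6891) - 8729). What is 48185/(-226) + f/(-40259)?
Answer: -48185/226 - I*sqrt(9354)/40259 ≈ -213.21 - 0.0024023*I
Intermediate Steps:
f = I*sqrt(9354) (f = sqrt(-625 - 8729) = sqrt(-9354) = I*sqrt(9354) ≈ 96.716*I)
48185/(-226) + f/(-40259) = 48185/(-226) + (I*sqrt(9354))/(-40259) = 48185*(-1/226) + (I*sqrt(9354))*(-1/40259) = -48185/226 - I*sqrt(9354)/40259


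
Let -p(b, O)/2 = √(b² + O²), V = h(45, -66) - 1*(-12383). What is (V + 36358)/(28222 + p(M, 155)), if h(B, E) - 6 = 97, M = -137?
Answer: 344618842/199077527 + 24422*√42794/199077527 ≈ 1.7565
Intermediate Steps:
h(B, E) = 103 (h(B, E) = 6 + 97 = 103)
V = 12486 (V = 103 - 1*(-12383) = 103 + 12383 = 12486)
p(b, O) = -2*√(O² + b²) (p(b, O) = -2*√(b² + O²) = -2*√(O² + b²))
(V + 36358)/(28222 + p(M, 155)) = (12486 + 36358)/(28222 - 2*√(155² + (-137)²)) = 48844/(28222 - 2*√(24025 + 18769)) = 48844/(28222 - 2*√42794)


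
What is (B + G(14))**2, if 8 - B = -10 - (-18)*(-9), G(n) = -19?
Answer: 25921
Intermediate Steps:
B = 180 (B = 8 - (-10 - (-18)*(-9)) = 8 - (-10 - 18*9) = 8 - (-10 - 162) = 8 - 1*(-172) = 8 + 172 = 180)
(B + G(14))**2 = (180 - 19)**2 = 161**2 = 25921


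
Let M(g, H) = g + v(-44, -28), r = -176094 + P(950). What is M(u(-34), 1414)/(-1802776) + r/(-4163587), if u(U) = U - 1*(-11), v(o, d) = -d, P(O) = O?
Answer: 315724581809/7506014717512 ≈ 0.042063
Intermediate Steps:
r = -175144 (r = -176094 + 950 = -175144)
u(U) = 11 + U (u(U) = U + 11 = 11 + U)
M(g, H) = 28 + g (M(g, H) = g - 1*(-28) = g + 28 = 28 + g)
M(u(-34), 1414)/(-1802776) + r/(-4163587) = (28 + (11 - 34))/(-1802776) - 175144/(-4163587) = (28 - 23)*(-1/1802776) - 175144*(-1/4163587) = 5*(-1/1802776) + 175144/4163587 = -5/1802776 + 175144/4163587 = 315724581809/7506014717512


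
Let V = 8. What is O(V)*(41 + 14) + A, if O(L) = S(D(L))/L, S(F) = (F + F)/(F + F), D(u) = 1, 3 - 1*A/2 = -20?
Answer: 423/8 ≈ 52.875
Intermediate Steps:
A = 46 (A = 6 - 2*(-20) = 6 + 40 = 46)
S(F) = 1 (S(F) = (2*F)/((2*F)) = (2*F)*(1/(2*F)) = 1)
O(L) = 1/L
O(V)*(41 + 14) + A = (41 + 14)/8 + 46 = (1/8)*55 + 46 = 55/8 + 46 = 423/8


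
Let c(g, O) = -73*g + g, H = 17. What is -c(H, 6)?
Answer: 1224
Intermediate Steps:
c(g, O) = -72*g
-c(H, 6) = -(-72)*17 = -1*(-1224) = 1224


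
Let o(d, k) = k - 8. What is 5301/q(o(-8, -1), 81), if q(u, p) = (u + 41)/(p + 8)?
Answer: 471789/32 ≈ 14743.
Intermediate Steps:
o(d, k) = -8 + k
q(u, p) = (41 + u)/(8 + p)
5301/q(o(-8, -1), 81) = 5301/(((41 + (-8 - 1))/(8 + 81))) = 5301/(((41 - 9)/89)) = 5301/(((1/89)*32)) = 5301/(32/89) = 5301*(89/32) = 471789/32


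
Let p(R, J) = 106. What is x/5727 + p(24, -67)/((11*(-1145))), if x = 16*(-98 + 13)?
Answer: -17736262/72131565 ≈ -0.24589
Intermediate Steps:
x = -1360 (x = 16*(-85) = -1360)
x/5727 + p(24, -67)/((11*(-1145))) = -1360/5727 + 106/((11*(-1145))) = -1360*1/5727 + 106/(-12595) = -1360/5727 + 106*(-1/12595) = -1360/5727 - 106/12595 = -17736262/72131565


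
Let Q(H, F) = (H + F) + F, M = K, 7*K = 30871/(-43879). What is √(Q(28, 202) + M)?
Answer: 5*√1629867157457/307153 ≈ 20.782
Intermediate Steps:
K = -30871/307153 (K = (30871/(-43879))/7 = (30871*(-1/43879))/7 = (⅐)*(-30871/43879) = -30871/307153 ≈ -0.10051)
M = -30871/307153 ≈ -0.10051
Q(H, F) = H + 2*F (Q(H, F) = (F + H) + F = H + 2*F)
√(Q(28, 202) + M) = √((28 + 2*202) - 30871/307153) = √((28 + 404) - 30871/307153) = √(432 - 30871/307153) = √(132659225/307153) = 5*√1629867157457/307153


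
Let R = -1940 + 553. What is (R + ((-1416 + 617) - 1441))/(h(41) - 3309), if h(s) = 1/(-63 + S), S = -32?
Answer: 344565/314356 ≈ 1.0961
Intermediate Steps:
R = -1387
h(s) = -1/95 (h(s) = 1/(-63 - 32) = 1/(-95) = -1/95)
(R + ((-1416 + 617) - 1441))/(h(41) - 3309) = (-1387 + ((-1416 + 617) - 1441))/(-1/95 - 3309) = (-1387 + (-799 - 1441))/(-314356/95) = (-1387 - 2240)*(-95/314356) = -3627*(-95/314356) = 344565/314356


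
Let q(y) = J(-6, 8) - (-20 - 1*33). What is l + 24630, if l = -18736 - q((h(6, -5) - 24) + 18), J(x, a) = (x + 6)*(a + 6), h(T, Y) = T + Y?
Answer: 5841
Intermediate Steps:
J(x, a) = (6 + a)*(6 + x) (J(x, a) = (6 + x)*(6 + a) = (6 + a)*(6 + x))
q(y) = 53 (q(y) = (36 + 6*8 + 6*(-6) + 8*(-6)) - (-20 - 1*33) = (36 + 48 - 36 - 48) - (-20 - 33) = 0 - 1*(-53) = 0 + 53 = 53)
l = -18789 (l = -18736 - 1*53 = -18736 - 53 = -18789)
l + 24630 = -18789 + 24630 = 5841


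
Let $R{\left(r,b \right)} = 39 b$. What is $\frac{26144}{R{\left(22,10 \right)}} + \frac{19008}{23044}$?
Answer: $\frac{76234432}{1123395} \approx 67.861$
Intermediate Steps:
$\frac{26144}{R{\left(22,10 \right)}} + \frac{19008}{23044} = \frac{26144}{39 \cdot 10} + \frac{19008}{23044} = \frac{26144}{390} + 19008 \cdot \frac{1}{23044} = 26144 \cdot \frac{1}{390} + \frac{4752}{5761} = \frac{13072}{195} + \frac{4752}{5761} = \frac{76234432}{1123395}$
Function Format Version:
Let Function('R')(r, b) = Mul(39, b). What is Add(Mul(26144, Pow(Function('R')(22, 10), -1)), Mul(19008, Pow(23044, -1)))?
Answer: Rational(76234432, 1123395) ≈ 67.861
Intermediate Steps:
Add(Mul(26144, Pow(Function('R')(22, 10), -1)), Mul(19008, Pow(23044, -1))) = Add(Mul(26144, Pow(Mul(39, 10), -1)), Mul(19008, Pow(23044, -1))) = Add(Mul(26144, Pow(390, -1)), Mul(19008, Rational(1, 23044))) = Add(Mul(26144, Rational(1, 390)), Rational(4752, 5761)) = Add(Rational(13072, 195), Rational(4752, 5761)) = Rational(76234432, 1123395)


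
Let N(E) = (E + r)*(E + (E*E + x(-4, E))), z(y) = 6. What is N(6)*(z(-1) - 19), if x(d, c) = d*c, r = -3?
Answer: -702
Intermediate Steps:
x(d, c) = c*d
N(E) = (-3 + E)*(E**2 - 3*E) (N(E) = (E - 3)*(E + (E*E + E*(-4))) = (-3 + E)*(E + (E**2 - 4*E)) = (-3 + E)*(E**2 - 3*E))
N(6)*(z(-1) - 19) = (6*(9 + 6**2 - 6*6))*(6 - 19) = (6*(9 + 36 - 36))*(-13) = (6*9)*(-13) = 54*(-13) = -702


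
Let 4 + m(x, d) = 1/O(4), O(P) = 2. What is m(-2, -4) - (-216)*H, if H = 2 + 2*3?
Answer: 3449/2 ≈ 1724.5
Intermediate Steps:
m(x, d) = -7/2 (m(x, d) = -4 + 1/2 = -4 + ½ = -7/2)
H = 8 (H = 2 + 6 = 8)
m(-2, -4) - (-216)*H = -7/2 - (-216)*8 = -7/2 - 36*(-48) = -7/2 + 1728 = 3449/2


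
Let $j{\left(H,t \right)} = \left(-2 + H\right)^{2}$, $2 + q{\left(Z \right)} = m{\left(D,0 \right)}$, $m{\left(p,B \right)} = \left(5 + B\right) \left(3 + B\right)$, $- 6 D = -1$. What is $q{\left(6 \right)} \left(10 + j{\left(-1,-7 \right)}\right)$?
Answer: $247$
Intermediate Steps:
$D = \frac{1}{6}$ ($D = \left(- \frac{1}{6}\right) \left(-1\right) = \frac{1}{6} \approx 0.16667$)
$m{\left(p,B \right)} = \left(3 + B\right) \left(5 + B\right)$
$q{\left(Z \right)} = 13$ ($q{\left(Z \right)} = -2 + \left(15 + 0^{2} + 8 \cdot 0\right) = -2 + \left(15 + 0 + 0\right) = -2 + 15 = 13$)
$q{\left(6 \right)} \left(10 + j{\left(-1,-7 \right)}\right) = 13 \left(10 + \left(-2 - 1\right)^{2}\right) = 13 \left(10 + \left(-3\right)^{2}\right) = 13 \left(10 + 9\right) = 13 \cdot 19 = 247$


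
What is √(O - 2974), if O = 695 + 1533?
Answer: I*√746 ≈ 27.313*I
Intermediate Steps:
O = 2228
√(O - 2974) = √(2228 - 2974) = √(-746) = I*√746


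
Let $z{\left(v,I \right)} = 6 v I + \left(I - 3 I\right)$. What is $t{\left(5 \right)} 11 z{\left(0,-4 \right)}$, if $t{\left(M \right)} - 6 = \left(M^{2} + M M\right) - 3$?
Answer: $4664$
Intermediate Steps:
$t{\left(M \right)} = 3 + 2 M^{2}$ ($t{\left(M \right)} = 6 - \left(3 - M^{2} - M M\right) = 6 + \left(\left(M^{2} + M^{2}\right) - 3\right) = 6 + \left(2 M^{2} - 3\right) = 6 + \left(-3 + 2 M^{2}\right) = 3 + 2 M^{2}$)
$z{\left(v,I \right)} = - 2 I + 6 I v$ ($z{\left(v,I \right)} = 6 I v - 2 I = - 2 I + 6 I v$)
$t{\left(5 \right)} 11 z{\left(0,-4 \right)} = \left(3 + 2 \cdot 5^{2}\right) 11 \cdot 2 \left(-4\right) \left(-1 + 3 \cdot 0\right) = \left(3 + 2 \cdot 25\right) 11 \cdot 2 \left(-4\right) \left(-1 + 0\right) = \left(3 + 50\right) 11 \cdot 2 \left(-4\right) \left(-1\right) = 53 \cdot 11 \cdot 8 = 583 \cdot 8 = 4664$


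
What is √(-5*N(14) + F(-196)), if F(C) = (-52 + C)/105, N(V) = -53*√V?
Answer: √(-26040 + 2921625*√14)/105 ≈ 31.451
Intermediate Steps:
F(C) = -52/105 + C/105 (F(C) = (-52 + C)*(1/105) = -52/105 + C/105)
√(-5*N(14) + F(-196)) = √(-(-265)*√14 + (-52/105 + (1/105)*(-196))) = √(265*√14 + (-52/105 - 28/15)) = √(265*√14 - 248/105) = √(-248/105 + 265*√14)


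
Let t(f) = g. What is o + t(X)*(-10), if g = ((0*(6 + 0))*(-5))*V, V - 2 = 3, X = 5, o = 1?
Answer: 1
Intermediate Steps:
V = 5 (V = 2 + 3 = 5)
g = 0 (g = ((0*(6 + 0))*(-5))*5 = ((0*6)*(-5))*5 = (0*(-5))*5 = 0*5 = 0)
t(f) = 0
o + t(X)*(-10) = 1 + 0*(-10) = 1 + 0 = 1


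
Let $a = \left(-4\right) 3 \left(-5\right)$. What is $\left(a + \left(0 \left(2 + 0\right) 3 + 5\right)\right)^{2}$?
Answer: $4225$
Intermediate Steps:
$a = 60$ ($a = \left(-12\right) \left(-5\right) = 60$)
$\left(a + \left(0 \left(2 + 0\right) 3 + 5\right)\right)^{2} = \left(60 + \left(0 \left(2 + 0\right) 3 + 5\right)\right)^{2} = \left(60 + \left(0 \cdot 2 \cdot 3 + 5\right)\right)^{2} = \left(60 + \left(0 \cdot 6 + 5\right)\right)^{2} = \left(60 + \left(0 + 5\right)\right)^{2} = \left(60 + 5\right)^{2} = 65^{2} = 4225$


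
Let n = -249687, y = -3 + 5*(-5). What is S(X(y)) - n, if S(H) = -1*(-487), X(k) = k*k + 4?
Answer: 250174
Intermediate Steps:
y = -28 (y = -3 - 25 = -28)
X(k) = 4 + k**2 (X(k) = k**2 + 4 = 4 + k**2)
S(H) = 487
S(X(y)) - n = 487 - 1*(-249687) = 487 + 249687 = 250174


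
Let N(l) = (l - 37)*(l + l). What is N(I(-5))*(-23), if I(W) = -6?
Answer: -11868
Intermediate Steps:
N(l) = 2*l*(-37 + l) (N(l) = (-37 + l)*(2*l) = 2*l*(-37 + l))
N(I(-5))*(-23) = (2*(-6)*(-37 - 6))*(-23) = (2*(-6)*(-43))*(-23) = 516*(-23) = -11868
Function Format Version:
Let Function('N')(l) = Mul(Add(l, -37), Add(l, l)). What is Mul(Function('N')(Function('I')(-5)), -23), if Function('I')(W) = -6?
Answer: -11868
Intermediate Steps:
Function('N')(l) = Mul(2, l, Add(-37, l)) (Function('N')(l) = Mul(Add(-37, l), Mul(2, l)) = Mul(2, l, Add(-37, l)))
Mul(Function('N')(Function('I')(-5)), -23) = Mul(Mul(2, -6, Add(-37, -6)), -23) = Mul(Mul(2, -6, -43), -23) = Mul(516, -23) = -11868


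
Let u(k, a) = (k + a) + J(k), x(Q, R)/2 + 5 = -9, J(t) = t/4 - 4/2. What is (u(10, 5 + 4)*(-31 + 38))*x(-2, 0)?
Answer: -3822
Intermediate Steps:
J(t) = -2 + t/4 (J(t) = t*(1/4) - 4*1/2 = t/4 - 2 = -2 + t/4)
x(Q, R) = -28 (x(Q, R) = -10 + 2*(-9) = -10 - 18 = -28)
u(k, a) = -2 + a + 5*k/4 (u(k, a) = (k + a) + (-2 + k/4) = (a + k) + (-2 + k/4) = -2 + a + 5*k/4)
(u(10, 5 + 4)*(-31 + 38))*x(-2, 0) = ((-2 + (5 + 4) + (5/4)*10)*(-31 + 38))*(-28) = ((-2 + 9 + 25/2)*7)*(-28) = ((39/2)*7)*(-28) = (273/2)*(-28) = -3822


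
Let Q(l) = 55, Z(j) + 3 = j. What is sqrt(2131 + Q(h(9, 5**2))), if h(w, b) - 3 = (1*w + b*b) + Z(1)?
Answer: sqrt(2186) ≈ 46.755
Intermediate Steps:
Z(j) = -3 + j
h(w, b) = 1 + w + b**2 (h(w, b) = 3 + ((1*w + b*b) + (-3 + 1)) = 3 + ((w + b**2) - 2) = 3 + (-2 + w + b**2) = 1 + w + b**2)
sqrt(2131 + Q(h(9, 5**2))) = sqrt(2131 + 55) = sqrt(2186)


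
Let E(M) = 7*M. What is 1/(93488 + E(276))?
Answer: 1/95420 ≈ 1.0480e-5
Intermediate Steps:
1/(93488 + E(276)) = 1/(93488 + 7*276) = 1/(93488 + 1932) = 1/95420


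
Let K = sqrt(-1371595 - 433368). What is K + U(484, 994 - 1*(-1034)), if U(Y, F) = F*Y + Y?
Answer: 982036 + I*sqrt(1804963) ≈ 9.8204e+5 + 1343.5*I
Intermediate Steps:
U(Y, F) = Y + F*Y
K = I*sqrt(1804963) (K = sqrt(-1804963) = I*sqrt(1804963) ≈ 1343.5*I)
K + U(484, 994 - 1*(-1034)) = I*sqrt(1804963) + 484*(1 + (994 - 1*(-1034))) = I*sqrt(1804963) + 484*(1 + (994 + 1034)) = I*sqrt(1804963) + 484*(1 + 2028) = I*sqrt(1804963) + 484*2029 = I*sqrt(1804963) + 982036 = 982036 + I*sqrt(1804963)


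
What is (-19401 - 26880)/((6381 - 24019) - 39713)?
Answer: 15427/19117 ≈ 0.80698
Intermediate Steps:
(-19401 - 26880)/((6381 - 24019) - 39713) = -46281/(-17638 - 39713) = -46281/(-57351) = -46281*(-1/57351) = 15427/19117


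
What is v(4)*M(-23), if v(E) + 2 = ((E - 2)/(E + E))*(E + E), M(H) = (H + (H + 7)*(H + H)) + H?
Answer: 0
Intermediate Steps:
M(H) = 2*H + 2*H*(7 + H) (M(H) = (H + (7 + H)*(2*H)) + H = (H + 2*H*(7 + H)) + H = 2*H + 2*H*(7 + H))
v(E) = -4 + E (v(E) = -2 + ((E - 2)/(E + E))*(E + E) = -2 + ((-2 + E)/((2*E)))*(2*E) = -2 + ((-2 + E)*(1/(2*E)))*(2*E) = -2 + ((-2 + E)/(2*E))*(2*E) = -2 + (-2 + E) = -4 + E)
v(4)*M(-23) = (-4 + 4)*(2*(-23)*(8 - 23)) = 0*(2*(-23)*(-15)) = 0*690 = 0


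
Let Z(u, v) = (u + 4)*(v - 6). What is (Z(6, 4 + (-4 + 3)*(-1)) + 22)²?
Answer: 144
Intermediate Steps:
Z(u, v) = (-6 + v)*(4 + u) (Z(u, v) = (4 + u)*(-6 + v) = (-6 + v)*(4 + u))
(Z(6, 4 + (-4 + 3)*(-1)) + 22)² = ((-24 - 6*6 + 4*(4 + (-4 + 3)*(-1)) + 6*(4 + (-4 + 3)*(-1))) + 22)² = ((-24 - 36 + 4*(4 - 1*(-1)) + 6*(4 - 1*(-1))) + 22)² = ((-24 - 36 + 4*(4 + 1) + 6*(4 + 1)) + 22)² = ((-24 - 36 + 4*5 + 6*5) + 22)² = ((-24 - 36 + 20 + 30) + 22)² = (-10 + 22)² = 12² = 144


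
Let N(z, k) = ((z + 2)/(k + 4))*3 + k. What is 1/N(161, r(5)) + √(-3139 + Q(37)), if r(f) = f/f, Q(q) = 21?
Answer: 5/494 + I*√3118 ≈ 0.010121 + 55.839*I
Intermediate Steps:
r(f) = 1
N(z, k) = k + 3*(2 + z)/(4 + k) (N(z, k) = ((2 + z)/(4 + k))*3 + k = 3*(2 + z)/(4 + k) + k = k + 3*(2 + z)/(4 + k))
1/N(161, r(5)) + √(-3139 + Q(37)) = 1/((6 + 1² + 3*161 + 4*1)/(4 + 1)) + √(-3139 + 21) = 1/((6 + 1 + 483 + 4)/5) + √(-3118) = 1/((⅕)*494) + I*√3118 = 1/(494/5) + I*√3118 = 5/494 + I*√3118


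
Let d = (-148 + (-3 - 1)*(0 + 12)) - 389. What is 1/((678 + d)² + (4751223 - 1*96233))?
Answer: 1/4663639 ≈ 2.1442e-7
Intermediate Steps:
d = -585 (d = (-148 - 4*12) - 389 = (-148 - 48) - 389 = -196 - 389 = -585)
1/((678 + d)² + (4751223 - 1*96233)) = 1/((678 - 585)² + (4751223 - 1*96233)) = 1/(93² + (4751223 - 96233)) = 1/(8649 + 4654990) = 1/4663639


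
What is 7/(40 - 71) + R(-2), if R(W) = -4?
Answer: -131/31 ≈ -4.2258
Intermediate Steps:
7/(40 - 71) + R(-2) = 7/(40 - 71) - 4 = 7/(-31) - 4 = -1/31*7 - 4 = -7/31 - 4 = -131/31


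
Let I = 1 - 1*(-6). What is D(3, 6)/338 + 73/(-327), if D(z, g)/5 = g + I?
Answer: -263/8502 ≈ -0.030934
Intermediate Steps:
I = 7 (I = 1 + 6 = 7)
D(z, g) = 35 + 5*g (D(z, g) = 5*(g + 7) = 5*(7 + g) = 35 + 5*g)
D(3, 6)/338 + 73/(-327) = (35 + 5*6)/338 + 73/(-327) = (35 + 30)*(1/338) + 73*(-1/327) = 65*(1/338) - 73/327 = 5/26 - 73/327 = -263/8502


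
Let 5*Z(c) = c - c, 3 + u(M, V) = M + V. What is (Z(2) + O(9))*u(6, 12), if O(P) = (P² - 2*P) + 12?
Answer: 1125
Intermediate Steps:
u(M, V) = -3 + M + V (u(M, V) = -3 + (M + V) = -3 + M + V)
Z(c) = 0 (Z(c) = (c - c)/5 = (⅕)*0 = 0)
O(P) = 12 + P² - 2*P
(Z(2) + O(9))*u(6, 12) = (0 + (12 + 9² - 2*9))*(-3 + 6 + 12) = (0 + (12 + 81 - 18))*15 = (0 + 75)*15 = 75*15 = 1125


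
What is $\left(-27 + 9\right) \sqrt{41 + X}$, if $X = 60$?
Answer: $- 18 \sqrt{101} \approx -180.9$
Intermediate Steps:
$\left(-27 + 9\right) \sqrt{41 + X} = \left(-27 + 9\right) \sqrt{41 + 60} = - 18 \sqrt{101}$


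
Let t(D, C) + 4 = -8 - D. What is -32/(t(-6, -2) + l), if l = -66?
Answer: 4/9 ≈ 0.44444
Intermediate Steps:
t(D, C) = -12 - D (t(D, C) = -4 + (-8 - D) = -12 - D)
-32/(t(-6, -2) + l) = -32/((-12 - 1*(-6)) - 66) = -32/((-12 + 6) - 66) = -32/(-6 - 66) = -32/(-72) = -32*(-1/72) = 4/9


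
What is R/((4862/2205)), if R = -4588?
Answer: -5058270/2431 ≈ -2080.7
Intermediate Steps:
R/((4862/2205)) = -4588/(4862/2205) = -4588/(4862*(1/2205)) = -4588/4862/2205 = -4588*2205/4862 = -5058270/2431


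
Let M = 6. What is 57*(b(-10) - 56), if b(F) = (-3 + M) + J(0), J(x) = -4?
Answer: -3249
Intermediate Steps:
b(F) = -1 (b(F) = (-3 + 6) - 4 = 3 - 4 = -1)
57*(b(-10) - 56) = 57*(-1 - 56) = 57*(-57) = -3249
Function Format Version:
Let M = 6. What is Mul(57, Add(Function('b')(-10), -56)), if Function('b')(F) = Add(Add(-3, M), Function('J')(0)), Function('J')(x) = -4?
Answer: -3249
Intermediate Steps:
Function('b')(F) = -1 (Function('b')(F) = Add(Add(-3, 6), -4) = Add(3, -4) = -1)
Mul(57, Add(Function('b')(-10), -56)) = Mul(57, Add(-1, -56)) = Mul(57, -57) = -3249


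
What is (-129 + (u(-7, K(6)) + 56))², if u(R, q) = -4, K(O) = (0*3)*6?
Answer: 5929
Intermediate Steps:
K(O) = 0 (K(O) = 0*6 = 0)
(-129 + (u(-7, K(6)) + 56))² = (-129 + (-4 + 56))² = (-129 + 52)² = (-77)² = 5929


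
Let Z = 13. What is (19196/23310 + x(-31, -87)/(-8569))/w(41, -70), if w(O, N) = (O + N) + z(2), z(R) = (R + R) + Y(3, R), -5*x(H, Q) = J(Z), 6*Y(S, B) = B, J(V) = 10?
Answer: -41134286/1231750905 ≈ -0.033395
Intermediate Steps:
Y(S, B) = B/6
x(H, Q) = -2 (x(H, Q) = -⅕*10 = -2)
z(R) = 13*R/6 (z(R) = (R + R) + R/6 = 2*R + R/6 = 13*R/6)
w(O, N) = 13/3 + N + O (w(O, N) = (O + N) + (13/6)*2 = (N + O) + 13/3 = 13/3 + N + O)
(19196/23310 + x(-31, -87)/(-8569))/w(41, -70) = (19196/23310 - 2/(-8569))/(13/3 - 70 + 41) = (19196*(1/23310) - 2*(-1/8569))/(-74/3) = (9598/11655 + 2/8569)*(-3/74) = (82268572/99871695)*(-3/74) = -41134286/1231750905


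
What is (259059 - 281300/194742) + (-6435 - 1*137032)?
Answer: 11255167982/97371 ≈ 1.1559e+5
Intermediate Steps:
(259059 - 281300/194742) + (-6435 - 1*137032) = (259059 - 281300*1/194742) + (-6435 - 137032) = (259059 - 140650/97371) - 143467 = 25224693239/97371 - 143467 = 11255167982/97371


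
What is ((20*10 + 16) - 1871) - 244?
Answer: -1899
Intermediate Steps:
((20*10 + 16) - 1871) - 244 = ((200 + 16) - 1871) - 244 = (216 - 1871) - 244 = -1655 - 244 = -1899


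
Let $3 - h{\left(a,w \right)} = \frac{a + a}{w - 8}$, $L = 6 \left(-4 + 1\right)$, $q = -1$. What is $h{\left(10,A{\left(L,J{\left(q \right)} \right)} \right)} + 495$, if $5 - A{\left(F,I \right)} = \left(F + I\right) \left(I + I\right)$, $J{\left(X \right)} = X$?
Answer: $\frac{20438}{41} \approx 498.49$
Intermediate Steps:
$L = -18$ ($L = 6 \left(-3\right) = -18$)
$A{\left(F,I \right)} = 5 - 2 I \left(F + I\right)$ ($A{\left(F,I \right)} = 5 - \left(F + I\right) \left(I + I\right) = 5 - \left(F + I\right) 2 I = 5 - 2 I \left(F + I\right)$)
$h{\left(a,w \right)} = 3 - \frac{2 a}{-8 + w}$ ($h{\left(a,w \right)} = 3 - \frac{a + a}{w - 8} = 3 - \frac{2 a}{-8 + w}$)
$h{\left(10,A{\left(L,J{\left(q \right)} \right)} \right)} + 495 = \frac{-24 - 20 + 3 \left(5 - 2 \left(-1\right)^{2} - \left(-36\right) \left(-1\right)\right)}{-8 - \left(-5 + 2 + 36\right)} + 495 = \frac{-24 - 20 + 3 \left(5 - 2 - 36\right)}{-8 - 33} + 495 = \frac{-24 - 20 + 3 \left(-33\right)}{-8 - 33} + 495 = \frac{-24 - 20 - 99}{-41} + 495 = \left(- \frac{1}{41}\right) \left(-143\right) + 495 = \frac{143}{41} + 495 = \frac{20438}{41}$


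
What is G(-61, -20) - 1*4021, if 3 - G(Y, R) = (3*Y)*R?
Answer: -7678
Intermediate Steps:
G(Y, R) = 3 - 3*R*Y (G(Y, R) = 3 - 3*Y*R = 3 - 3*R*Y)
G(-61, -20) - 1*4021 = (3 - 3*(-20)*(-61)) - 1*4021 = (3 - 3660) - 4021 = -3657 - 4021 = -7678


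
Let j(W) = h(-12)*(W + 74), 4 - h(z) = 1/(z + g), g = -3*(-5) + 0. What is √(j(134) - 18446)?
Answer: 5*I*√6366/3 ≈ 132.98*I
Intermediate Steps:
g = 15 (g = 15 + 0 = 15)
h(z) = 4 - 1/(15 + z) (h(z) = 4 - 1/(z + 15) = 4 - 1/(15 + z))
j(W) = 814/3 + 11*W/3 (j(W) = ((59 + 4*(-12))/(15 - 12))*(W + 74) = ((59 - 48)/3)*(74 + W) = ((⅓)*11)*(74 + W) = 11*(74 + W)/3 = 814/3 + 11*W/3)
√(j(134) - 18446) = √((814/3 + (11/3)*134) - 18446) = √((814/3 + 1474/3) - 18446) = √(2288/3 - 18446) = √(-53050/3) = 5*I*√6366/3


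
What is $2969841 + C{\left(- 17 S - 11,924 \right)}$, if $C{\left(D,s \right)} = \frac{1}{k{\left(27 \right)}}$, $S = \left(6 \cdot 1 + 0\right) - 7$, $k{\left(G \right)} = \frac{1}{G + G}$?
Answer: $2969895$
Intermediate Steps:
$k{\left(G \right)} = \frac{1}{2 G}$
$S = -1$ ($S = \left(6 + 0\right) - 7 = 6 - 7 = -1$)
$C{\left(D,s \right)} = 54$ ($C{\left(D,s \right)} = \frac{1}{\frac{1}{2} \cdot \frac{1}{27}} = \frac{1}{\frac{1}{54}} = 54$)
$2969841 + C{\left(- 17 S - 11,924 \right)} = 2969841 + 54 = 2969895$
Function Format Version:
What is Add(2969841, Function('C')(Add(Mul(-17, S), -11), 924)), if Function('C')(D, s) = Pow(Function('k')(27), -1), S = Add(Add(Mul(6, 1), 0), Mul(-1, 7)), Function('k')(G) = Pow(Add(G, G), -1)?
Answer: 2969895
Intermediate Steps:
Function('k')(G) = Mul(Rational(1, 2), Pow(G, -1)) (Function('k')(G) = Pow(Mul(2, G), -1) = Mul(Rational(1, 2), Pow(G, -1)))
S = -1 (S = Add(Add(6, 0), -7) = Add(6, -7) = -1)
Function('C')(D, s) = 54 (Function('C')(D, s) = Pow(Mul(Rational(1, 2), Pow(27, -1)), -1) = Pow(Mul(Rational(1, 2), Rational(1, 27)), -1) = Pow(Rational(1, 54), -1) = 54)
Add(2969841, Function('C')(Add(Mul(-17, S), -11), 924)) = Add(2969841, 54) = 2969895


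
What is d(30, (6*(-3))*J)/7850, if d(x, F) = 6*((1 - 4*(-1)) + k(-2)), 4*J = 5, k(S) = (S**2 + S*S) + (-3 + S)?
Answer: 24/3925 ≈ 0.0061146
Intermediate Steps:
k(S) = -3 + S + 2*S**2 (k(S) = (S**2 + S**2) + (-3 + S) = 2*S**2 + (-3 + S) = -3 + S + 2*S**2)
J = 5/4 (J = (1/4)*5 = 5/4 ≈ 1.2500)
d(x, F) = 48 (d(x, F) = 6*((1 - 4*(-1)) + (-3 - 2 + 2*(-2)**2)) = 6*((1 + 4) + (-3 - 2 + 2*4)) = 6*(5 + (-3 - 2 + 8)) = 6*(5 + 3) = 6*8 = 48)
d(30, (6*(-3))*J)/7850 = 48/7850 = 48*(1/7850) = 24/3925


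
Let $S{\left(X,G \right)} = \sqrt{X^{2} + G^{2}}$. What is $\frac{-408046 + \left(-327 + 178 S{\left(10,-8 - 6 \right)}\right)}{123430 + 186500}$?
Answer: $- \frac{408373}{309930} + \frac{178 \sqrt{74}}{154965} \approx -1.3077$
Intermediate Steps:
$S{\left(X,G \right)} = \sqrt{G^{2} + X^{2}}$
$\frac{-408046 + \left(-327 + 178 S{\left(10,-8 - 6 \right)}\right)}{123430 + 186500} = \frac{-408046 - \left(327 - 178 \sqrt{\left(-8 - 6\right)^{2} + 10^{2}}\right)}{123430 + 186500} = \frac{-408046 - \left(327 - 178 \sqrt{\left(-14\right)^{2} + 100}\right)}{309930} = \left(-408046 - \left(327 - 178 \sqrt{196 + 100}\right)\right) \frac{1}{309930} = \left(-408046 - \left(327 - 178 \sqrt{296}\right)\right) \frac{1}{309930} = \left(-408046 - \left(327 - 178 \cdot 2 \sqrt{74}\right)\right) \frac{1}{309930} = \left(-408046 - \left(327 - 356 \sqrt{74}\right)\right) \frac{1}{309930} = \left(-408373 + 356 \sqrt{74}\right) \frac{1}{309930} = - \frac{408373}{309930} + \frac{178 \sqrt{74}}{154965}$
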